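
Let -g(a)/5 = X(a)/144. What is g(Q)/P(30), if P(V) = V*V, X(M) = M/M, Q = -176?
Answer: -1/25920 ≈ -3.8580e-5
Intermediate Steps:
X(M) = 1
P(V) = V²
g(a) = -5/144
g(Q)/P(30) = -5/(144*(30²)) = -5/144/900 = -5/144*1/900 = -1/25920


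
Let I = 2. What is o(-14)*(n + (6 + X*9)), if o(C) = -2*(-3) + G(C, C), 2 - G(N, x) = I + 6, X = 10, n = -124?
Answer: 0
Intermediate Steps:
G(N, x) = -6 (G(N, x) = 2 - (2 + 6) = 2 - 1*8 = 2 - 8 = -6)
o(C) = 0 (o(C) = -2*(-3) - 6 = 6 - 6 = 0)
o(-14)*(n + (6 + X*9)) = 0*(-124 + (6 + 10*9)) = 0*(-124 + (6 + 90)) = 0*(-124 + 96) = 0*(-28) = 0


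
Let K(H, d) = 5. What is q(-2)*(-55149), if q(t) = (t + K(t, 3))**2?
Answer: -496341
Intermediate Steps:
q(t) = (5 + t)**2 (q(t) = (t + 5)**2 = (5 + t)**2)
q(-2)*(-55149) = (5 - 2)**2*(-55149) = 3**2*(-55149) = 9*(-55149) = -496341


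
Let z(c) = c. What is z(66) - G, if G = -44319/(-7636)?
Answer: 459657/7636 ≈ 60.196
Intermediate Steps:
G = 44319/7636 (G = -44319*(-1/7636) = 44319/7636 ≈ 5.8040)
z(66) - G = 66 - 1*44319/7636 = 66 - 44319/7636 = 459657/7636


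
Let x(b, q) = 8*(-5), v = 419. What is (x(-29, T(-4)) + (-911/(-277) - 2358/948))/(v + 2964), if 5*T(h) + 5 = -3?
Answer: -1715563/148060378 ≈ -0.011587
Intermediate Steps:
T(h) = -8/5 (T(h) = -1 + (1/5)*(-3) = -1 - 3/5 = -8/5)
x(b, q) = -40
(x(-29, T(-4)) + (-911/(-277) - 2358/948))/(v + 2964) = (-40 + (-911/(-277) - 2358/948))/(419 + 2964) = (-40 + (-911*(-1/277) - 2358*1/948))/3383 = (-40 + (911/277 - 393/158))*(1/3383) = (-40 + 35077/43766)*(1/3383) = -1715563/43766*1/3383 = -1715563/148060378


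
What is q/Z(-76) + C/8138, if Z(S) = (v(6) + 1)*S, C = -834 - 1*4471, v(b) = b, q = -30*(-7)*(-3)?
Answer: 41155/77311 ≈ 0.53233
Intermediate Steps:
q = -630 (q = 210*(-3) = -630)
C = -5305 (C = -834 - 4471 = -5305)
Z(S) = 7*S (Z(S) = (6 + 1)*S = 7*S)
q/Z(-76) + C/8138 = -630/(7*(-76)) - 5305/8138 = -630/(-532) - 5305*1/8138 = -630*(-1/532) - 5305/8138 = 45/38 - 5305/8138 = 41155/77311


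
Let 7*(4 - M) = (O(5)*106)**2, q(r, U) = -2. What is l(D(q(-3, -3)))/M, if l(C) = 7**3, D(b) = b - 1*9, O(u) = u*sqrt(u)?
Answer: -2401/1404472 ≈ -0.0017095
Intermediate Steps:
O(u) = u**(3/2)
M = -1404472/7 (M = 4 - (5**(3/2)*106)**2/7 = 4 - ((5*sqrt(5))*106)**2/7 = 4 - (530*sqrt(5))**2/7 = 4 - 1/7*1404500 = 4 - 1404500/7 = -1404472/7 ≈ -2.0064e+5)
D(b) = -9 + b (D(b) = b - 9 = -9 + b)
l(C) = 343
l(D(q(-3, -3)))/M = 343/(-1404472/7) = 343*(-7/1404472) = -2401/1404472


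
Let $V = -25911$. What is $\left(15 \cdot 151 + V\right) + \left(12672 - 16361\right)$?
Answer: $-27335$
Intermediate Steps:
$\left(15 \cdot 151 + V\right) + \left(12672 - 16361\right) = \left(15 \cdot 151 - 25911\right) + \left(12672 - 16361\right) = \left(2265 - 25911\right) + \left(12672 - 16361\right) = -23646 - 3689 = -27335$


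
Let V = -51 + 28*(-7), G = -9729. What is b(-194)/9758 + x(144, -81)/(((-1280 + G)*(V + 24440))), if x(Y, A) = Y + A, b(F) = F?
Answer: -25835358866/1299476455823 ≈ -0.019881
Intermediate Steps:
V = -247 (V = -51 - 196 = -247)
x(Y, A) = A + Y
b(-194)/9758 + x(144, -81)/(((-1280 + G)*(V + 24440))) = -194/9758 + (-81 + 144)/(((-1280 - 9729)*(-247 + 24440))) = -194*1/9758 + 63/((-11009*24193)) = -97/4879 + 63/(-266340737) = -97/4879 + 63*(-1/266340737) = -97/4879 - 63/266340737 = -25835358866/1299476455823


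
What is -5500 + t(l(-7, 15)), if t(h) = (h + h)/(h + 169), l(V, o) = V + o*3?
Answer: -1138424/207 ≈ -5499.6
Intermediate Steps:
l(V, o) = V + 3*o
t(h) = 2*h/(169 + h) (t(h) = (2*h)/(169 + h) = 2*h/(169 + h))
-5500 + t(l(-7, 15)) = -5500 + 2*(-7 + 3*15)/(169 + (-7 + 3*15)) = -5500 + 2*(-7 + 45)/(169 + (-7 + 45)) = -5500 + 2*38/(169 + 38) = -5500 + 2*38/207 = -5500 + 2*38*(1/207) = -5500 + 76/207 = -1138424/207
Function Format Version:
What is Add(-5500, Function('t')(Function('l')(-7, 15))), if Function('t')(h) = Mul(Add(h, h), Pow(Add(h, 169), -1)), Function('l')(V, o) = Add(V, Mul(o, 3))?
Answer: Rational(-1138424, 207) ≈ -5499.6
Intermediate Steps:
Function('l')(V, o) = Add(V, Mul(3, o))
Function('t')(h) = Mul(2, h, Pow(Add(169, h), -1)) (Function('t')(h) = Mul(Mul(2, h), Pow(Add(169, h), -1)) = Mul(2, h, Pow(Add(169, h), -1)))
Add(-5500, Function('t')(Function('l')(-7, 15))) = Add(-5500, Mul(2, Add(-7, Mul(3, 15)), Pow(Add(169, Add(-7, Mul(3, 15))), -1))) = Add(-5500, Mul(2, Add(-7, 45), Pow(Add(169, Add(-7, 45)), -1))) = Add(-5500, Mul(2, 38, Pow(Add(169, 38), -1))) = Add(-5500, Mul(2, 38, Pow(207, -1))) = Add(-5500, Mul(2, 38, Rational(1, 207))) = Add(-5500, Rational(76, 207)) = Rational(-1138424, 207)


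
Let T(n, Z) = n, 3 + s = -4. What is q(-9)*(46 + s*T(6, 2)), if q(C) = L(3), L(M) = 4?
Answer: 16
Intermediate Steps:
s = -7 (s = -3 - 4 = -7)
q(C) = 4
q(-9)*(46 + s*T(6, 2)) = 4*(46 - 7*6) = 4*(46 - 42) = 4*4 = 16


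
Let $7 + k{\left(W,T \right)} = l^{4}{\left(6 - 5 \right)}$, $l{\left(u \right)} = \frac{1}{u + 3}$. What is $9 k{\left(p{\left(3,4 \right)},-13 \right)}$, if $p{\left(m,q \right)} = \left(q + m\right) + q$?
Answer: $- \frac{16119}{256} \approx -62.965$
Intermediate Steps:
$l{\left(u \right)} = \frac{1}{3 + u}$
$p{\left(m,q \right)} = m + 2 q$ ($p{\left(m,q \right)} = \left(m + q\right) + q = m + 2 q$)
$k{\left(W,T \right)} = - \frac{1791}{256}$ ($k{\left(W,T \right)} = -7 + \left(\frac{1}{3 + \left(6 - 5\right)}\right)^{4} = -7 + \left(\frac{1}{3 + 1}\right)^{4} = -7 + \left(\frac{1}{4}\right)^{4} = -7 + \frac{1}{256} = - \frac{1791}{256}$)
$9 k{\left(p{\left(3,4 \right)},-13 \right)} = 9 \left(- \frac{1791}{256}\right) = - \frac{16119}{256}$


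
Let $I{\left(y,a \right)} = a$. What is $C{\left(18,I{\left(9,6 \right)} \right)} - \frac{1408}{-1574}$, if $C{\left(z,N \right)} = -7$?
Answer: $- \frac{4805}{787} \approx -6.1055$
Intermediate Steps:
$C{\left(18,I{\left(9,6 \right)} \right)} - \frac{1408}{-1574} = -7 - \frac{1408}{-1574} = -7 - 1408 \left(- \frac{1}{1574}\right) = -7 - - \frac{704}{787} = -7 + \frac{704}{787} = - \frac{4805}{787}$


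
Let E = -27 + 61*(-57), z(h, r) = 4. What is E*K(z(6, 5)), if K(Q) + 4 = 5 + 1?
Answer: -7008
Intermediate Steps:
E = -3504 (E = -27 - 3477 = -3504)
K(Q) = 2 (K(Q) = -4 + (5 + 1) = -4 + 6 = 2)
E*K(z(6, 5)) = -3504*2 = -7008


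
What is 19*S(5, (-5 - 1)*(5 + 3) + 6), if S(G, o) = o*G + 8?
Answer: -3838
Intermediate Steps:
S(G, o) = 8 + G*o (S(G, o) = G*o + 8 = 8 + G*o)
19*S(5, (-5 - 1)*(5 + 3) + 6) = 19*(8 + 5*((-5 - 1)*(5 + 3) + 6)) = 19*(8 + 5*(-6*8 + 6)) = 19*(8 + 5*(-48 + 6)) = 19*(8 + 5*(-42)) = 19*(8 - 210) = 19*(-202) = -3838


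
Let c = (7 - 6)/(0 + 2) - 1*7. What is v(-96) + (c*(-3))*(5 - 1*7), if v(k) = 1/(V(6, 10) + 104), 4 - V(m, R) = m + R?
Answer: -3587/92 ≈ -38.989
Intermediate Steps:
V(m, R) = 4 - R - m (V(m, R) = 4 - (m + R) = 4 - (R + m) = 4 + (-R - m) = 4 - R - m)
c = -13/2 (c = 1/2 - 7 = -13/2 ≈ -6.5000)
v(k) = 1/92 (v(k) = 1/((4 - 1*10 - 1*6) + 104) = 1/((4 - 10 - 6) + 104) = 1/(-12 + 104) = 1/92)
v(-96) + (c*(-3))*(5 - 1*7) = 1/92 + (-13/2*(-3))*(5 - 1*7) = 1/92 + 39*(5 - 7)/2 = 1/92 + (39/2)*(-2) = 1/92 - 39 = -3587/92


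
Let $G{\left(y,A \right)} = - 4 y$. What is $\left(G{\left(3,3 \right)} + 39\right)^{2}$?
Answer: $729$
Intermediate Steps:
$\left(G{\left(3,3 \right)} + 39\right)^{2} = \left(\left(-4\right) 3 + 39\right)^{2} = \left(-12 + 39\right)^{2} = 27^{2} = 729$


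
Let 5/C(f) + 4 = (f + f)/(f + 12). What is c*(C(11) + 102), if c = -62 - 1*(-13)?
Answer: -9835/2 ≈ -4917.5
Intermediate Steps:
c = -49 (c = -62 + 13 = -49)
C(f) = 5/(-4 + 2*f/(12 + f)) (C(f) = 5/(-4 + (f + f)/(f + 12)) = 5/(-4 + (2*f)/(12 + f)) = 5/(-4 + 2*f/(12 + f)))
c*(C(11) + 102) = -49*(5*(-12 - 1*11)/(2*(24 + 11)) + 102) = -49*((5/2)*(-12 - 11)/35 + 102) = -49*((5/2)*(1/35)*(-23) + 102) = -49*(-23/14 + 102) = -49*1405/14 = -9835/2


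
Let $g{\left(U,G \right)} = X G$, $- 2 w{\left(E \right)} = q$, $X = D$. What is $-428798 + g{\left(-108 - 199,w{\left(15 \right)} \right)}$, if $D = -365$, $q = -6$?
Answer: $-429893$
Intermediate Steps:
$X = -365$
$w{\left(E \right)} = 3$ ($w{\left(E \right)} = \left(- \frac{1}{2}\right) \left(-6\right) = 3$)
$g{\left(U,G \right)} = - 365 G$
$-428798 + g{\left(-108 - 199,w{\left(15 \right)} \right)} = -428798 - 1095 = -429893$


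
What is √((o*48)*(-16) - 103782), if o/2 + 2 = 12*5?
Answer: 3*I*√21430 ≈ 439.17*I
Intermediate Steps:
o = 116 (o = -4 + 2*(12*5) = -4 + 2*60 = -4 + 120 = 116)
√((o*48)*(-16) - 103782) = √((116*48)*(-16) - 103782) = √(5568*(-16) - 103782) = √(-89088 - 103782) = √(-192870) = 3*I*√21430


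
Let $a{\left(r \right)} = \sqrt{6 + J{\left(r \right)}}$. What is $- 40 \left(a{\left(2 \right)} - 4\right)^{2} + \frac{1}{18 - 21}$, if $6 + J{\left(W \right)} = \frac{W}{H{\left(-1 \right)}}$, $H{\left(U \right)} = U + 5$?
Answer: $- \frac{1981}{3} + 160 \sqrt{2} \approx -434.06$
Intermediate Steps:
$H{\left(U \right)} = 5 + U$
$J{\left(W \right)} = -6 + \frac{W}{4}$ ($J{\left(W \right)} = -6 + \frac{W}{5 - 1} = -6 + \frac{W}{4}$)
$a{\left(r \right)} = \frac{\sqrt{r}}{2}$ ($a{\left(r \right)} = \sqrt{6 + \left(-6 + \frac{r}{4}\right)} = \sqrt{\frac{r}{4}} = \frac{\sqrt{r}}{2}$)
$- 40 \left(a{\left(2 \right)} - 4\right)^{2} + \frac{1}{18 - 21} = - 40 \left(\frac{\sqrt{2}}{2} - 4\right)^{2} + \frac{1}{18 - 21} = - 40 \left(-4 + \frac{\sqrt{2}}{2}\right)^{2} + \frac{1}{-3} = - 40 \left(-4 + \frac{\sqrt{2}}{2}\right)^{2} - \frac{1}{3} = - \frac{1}{3} - 40 \left(-4 + \frac{\sqrt{2}}{2}\right)^{2}$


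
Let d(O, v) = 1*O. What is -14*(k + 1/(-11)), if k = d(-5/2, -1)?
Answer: 399/11 ≈ 36.273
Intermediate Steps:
d(O, v) = O
k = -5/2 ≈ -2.5000
-14*(k + 1/(-11)) = -14*(-5/2 + 1/(-11)) = -14*(-5/2 - 1/11) = -14*(-57/22) = 399/11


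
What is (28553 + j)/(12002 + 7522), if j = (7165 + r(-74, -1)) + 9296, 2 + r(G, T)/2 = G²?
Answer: 9327/3254 ≈ 2.8663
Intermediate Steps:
r(G, T) = -4 + 2*G²
j = 27409 (j = (7165 + (-4 + 2*(-74)²)) + 9296 = (7165 + (-4 + 2*5476)) + 9296 = (7165 + (-4 + 10952)) + 9296 = (7165 + 10948) + 9296 = 18113 + 9296 = 27409)
(28553 + j)/(12002 + 7522) = (28553 + 27409)/(12002 + 7522) = 55962/19524 = 55962*(1/19524) = 9327/3254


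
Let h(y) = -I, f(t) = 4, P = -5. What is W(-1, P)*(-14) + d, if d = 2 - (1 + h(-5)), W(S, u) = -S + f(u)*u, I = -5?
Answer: 262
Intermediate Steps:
W(S, u) = -S + 4*u
h(y) = 5 (h(y) = -1*(-5) = 5)
d = -4 (d = 2 - (1 + 5) = 2 - 1*6 = 2 - 6 = -4)
W(-1, P)*(-14) + d = (-1*(-1) + 4*(-5))*(-14) - 4 = (1 - 20)*(-14) - 4 = -19*(-14) - 4 = 266 - 4 = 262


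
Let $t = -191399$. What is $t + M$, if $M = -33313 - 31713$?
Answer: $-256425$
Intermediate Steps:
$M = -65026$ ($M = -33313 - 31713 = -65026$)
$t + M = -191399 - 65026 = -256425$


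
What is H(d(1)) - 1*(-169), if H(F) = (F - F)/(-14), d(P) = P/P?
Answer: 169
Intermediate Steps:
d(P) = 1
H(F) = 0 (H(F) = 0*(-1/14) = 0)
H(d(1)) - 1*(-169) = 0 - 1*(-169) = 0 + 169 = 169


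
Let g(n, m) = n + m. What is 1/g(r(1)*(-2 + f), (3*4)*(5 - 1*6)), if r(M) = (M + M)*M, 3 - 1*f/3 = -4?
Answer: 1/26 ≈ 0.038462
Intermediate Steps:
f = 21 (f = 9 - 3*(-4) = 9 + 12 = 21)
r(M) = 2*M² (r(M) = (2*M)*M = 2*M²)
g(n, m) = m + n
1/g(r(1)*(-2 + f), (3*4)*(5 - 1*6)) = 1/((3*4)*(5 - 1*6) + (2*1²)*(-2 + 21)) = 1/(12*(5 - 6) + (2*1)*19) = 1/(12*(-1) + 2*19) = 1/(-12 + 38) = 1/26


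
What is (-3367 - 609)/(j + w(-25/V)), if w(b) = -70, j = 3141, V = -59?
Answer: -3976/3071 ≈ -1.2947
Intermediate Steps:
(-3367 - 609)/(j + w(-25/V)) = (-3367 - 609)/(3141 - 70) = -3976/3071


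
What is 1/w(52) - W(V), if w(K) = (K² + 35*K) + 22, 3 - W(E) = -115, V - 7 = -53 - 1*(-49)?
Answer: -536427/4546 ≈ -118.00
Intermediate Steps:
V = 3 (V = 7 + (-53 - 1*(-49)) = 7 + (-53 + 49) = 7 - 4 = 3)
W(E) = 118 (W(E) = 3 - 1*(-115) = 3 + 115 = 118)
w(K) = 22 + K² + 35*K
1/w(52) - W(V) = 1/(22 + 52² + 35*52) - 1*118 = 1/(22 + 2704 + 1820) - 118 = 1/4546 - 118 = -536427/4546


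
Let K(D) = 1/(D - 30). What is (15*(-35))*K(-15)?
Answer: 35/3 ≈ 11.667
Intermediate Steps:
K(D) = 1/(-30 + D)
(15*(-35))*K(-15) = (15*(-35))/(-30 - 15) = -525/(-45) = -525*(-1/45) = 35/3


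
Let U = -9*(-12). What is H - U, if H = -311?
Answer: -419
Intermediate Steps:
U = 108
H - U = -311 - 1*108 = -311 - 108 = -419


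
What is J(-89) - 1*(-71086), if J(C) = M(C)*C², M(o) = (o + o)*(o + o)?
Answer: 251040050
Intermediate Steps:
M(o) = 4*o² (M(o) = (2*o)*(2*o) = 4*o²)
J(C) = 4*C⁴ (J(C) = (4*C²)*C² = 4*C⁴)
J(-89) - 1*(-71086) = 4*(-89)⁴ - 1*(-71086) = 4*62742241 + 71086 = 250968964 + 71086 = 251040050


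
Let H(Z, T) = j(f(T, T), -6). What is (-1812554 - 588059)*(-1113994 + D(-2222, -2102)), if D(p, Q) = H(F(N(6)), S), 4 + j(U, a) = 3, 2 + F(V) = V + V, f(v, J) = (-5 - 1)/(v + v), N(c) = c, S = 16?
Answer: 2674270878935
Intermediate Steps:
f(v, J) = -3/v (f(v, J) = -6*1/(2*v) = -3/v)
F(V) = -2 + 2*V (F(V) = -2 + (V + V) = -2 + 2*V)
j(U, a) = -1 (j(U, a) = -4 + 3 = -1)
H(Z, T) = -1
D(p, Q) = -1
(-1812554 - 588059)*(-1113994 + D(-2222, -2102)) = (-1812554 - 588059)*(-1113994 - 1) = -2400613*(-1113995) = 2674270878935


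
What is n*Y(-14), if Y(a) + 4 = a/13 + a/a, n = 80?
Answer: -4240/13 ≈ -326.15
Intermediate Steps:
Y(a) = -3 + a/13 (Y(a) = -4 + (a/13 + a/a) = -4 + (a*(1/13) + 1) = -4 + (a/13 + 1) = -4 + (1 + a/13) = -3 + a/13)
n*Y(-14) = 80*(-3 + (1/13)*(-14)) = 80*(-3 - 14/13) = 80*(-53/13) = -4240/13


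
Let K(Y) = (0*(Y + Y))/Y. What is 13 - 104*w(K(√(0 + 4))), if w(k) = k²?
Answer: 13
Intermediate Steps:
K(Y) = 0 (K(Y) = (0*(2*Y))/Y = 0/Y = 0)
13 - 104*w(K(√(0 + 4))) = 13 - 104*0² = 13 - 104*0 = 13 + 0 = 13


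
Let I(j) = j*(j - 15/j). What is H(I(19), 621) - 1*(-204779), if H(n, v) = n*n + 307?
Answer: 324802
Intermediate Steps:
H(n, v) = 307 + n² (H(n, v) = n² + 307 = 307 + n²)
H(I(19), 621) - 1*(-204779) = (307 + (-15 + 19²)²) - 1*(-204779) = (307 + (-15 + 361)²) + 204779 = (307 + 346²) + 204779 = (307 + 119716) + 204779 = 120023 + 204779 = 324802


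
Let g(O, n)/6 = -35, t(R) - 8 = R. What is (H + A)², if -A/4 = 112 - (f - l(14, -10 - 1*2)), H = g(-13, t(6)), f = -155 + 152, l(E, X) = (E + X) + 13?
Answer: 532900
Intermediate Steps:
t(R) = 8 + R
l(E, X) = 13 + E + X
g(O, n) = -210 (g(O, n) = 6*(-35) = -210)
f = -3
H = -210
A = -520 (A = -4*(112 - (-3 - (13 + 14 + (-10 - 1*2)))) = -4*(112 - (-3 - (13 + 14 + (-10 - 2)))) = -4*(112 - (-3 - (13 + 14 - 12))) = -4*(112 - (-3 - 1*15)) = -4*(112 - (-3 - 15)) = -4*(112 - 1*(-18)) = -4*(112 + 18) = -4*130 = -520)
(H + A)² = (-210 - 520)² = (-730)² = 532900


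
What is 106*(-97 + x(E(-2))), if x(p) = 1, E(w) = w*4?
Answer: -10176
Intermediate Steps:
E(w) = 4*w
106*(-97 + x(E(-2))) = 106*(-97 + 1) = 106*(-96) = -10176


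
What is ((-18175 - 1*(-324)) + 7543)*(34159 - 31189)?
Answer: -30614760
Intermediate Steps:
((-18175 - 1*(-324)) + 7543)*(34159 - 31189) = ((-18175 + 324) + 7543)*2970 = (-17851 + 7543)*2970 = -10308*2970 = -30614760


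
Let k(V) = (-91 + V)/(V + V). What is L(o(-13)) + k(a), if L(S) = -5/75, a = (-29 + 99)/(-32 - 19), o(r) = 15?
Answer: 403/12 ≈ 33.583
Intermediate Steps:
a = -70/51 (a = 70/(-51) = 70*(-1/51) = -70/51 ≈ -1.3725)
k(V) = (-91 + V)/(2*V) (k(V) = (-91 + V)/((2*V)) = (-91 + V)*(1/(2*V)) = (-91 + V)/(2*V))
L(S) = -1/15 (L(S) = -5*1/75 = -1/15)
L(o(-13)) + k(a) = -1/15 + (-91 - 70/51)/(2*(-70/51)) = -1/15 + (1/2)*(-51/70)*(-4711/51) = -1/15 + 673/20 = 403/12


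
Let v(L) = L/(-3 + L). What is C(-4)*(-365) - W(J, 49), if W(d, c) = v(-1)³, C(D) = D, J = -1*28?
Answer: 93439/64 ≈ 1460.0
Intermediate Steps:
J = -28
W(d, c) = 1/64 (W(d, c) = (-1/(-3 - 1))³ = (-1/(-4))³ = (-1*(-¼))³ = (¼)³ = 1/64)
C(-4)*(-365) - W(J, 49) = -4*(-365) - 1*1/64 = 1460 - 1/64 = 93439/64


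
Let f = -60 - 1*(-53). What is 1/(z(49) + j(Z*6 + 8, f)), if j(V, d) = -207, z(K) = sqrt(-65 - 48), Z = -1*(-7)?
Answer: -207/42962 - I*sqrt(113)/42962 ≈ -0.0048182 - 0.00024743*I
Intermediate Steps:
f = -7 (f = -60 + 53 = -7)
Z = 7
z(K) = I*sqrt(113) (z(K) = sqrt(-113) = I*sqrt(113))
1/(z(49) + j(Z*6 + 8, f)) = 1/(I*sqrt(113) - 207) = 1/(-207 + I*sqrt(113))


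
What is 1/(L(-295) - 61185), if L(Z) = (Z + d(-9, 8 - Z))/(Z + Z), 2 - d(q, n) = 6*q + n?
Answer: -295/18049304 ≈ -1.6344e-5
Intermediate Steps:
d(q, n) = 2 - n - 6*q (d(q, n) = 2 - (6*q + n) = 2 - (n + 6*q) = 2 + (-n - 6*q) = 2 - n - 6*q)
L(Z) = (48 + 2*Z)/(2*Z) (L(Z) = (Z + (2 - (8 - Z) - 6*(-9)))/(Z + Z) = (Z + (2 + (-8 + Z) + 54))/((2*Z)) = (Z + (48 + Z))*(1/(2*Z)) = (48 + 2*Z)*(1/(2*Z)) = (48 + 2*Z)/(2*Z))
1/(L(-295) - 61185) = 1/((24 - 295)/(-295) - 61185) = 1/(-1/295*(-271) - 61185) = 1/(271/295 - 61185) = 1/(-18049304/295) = -295/18049304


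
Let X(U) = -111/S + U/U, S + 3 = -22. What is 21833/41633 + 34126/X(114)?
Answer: 1044769507/166532 ≈ 6273.7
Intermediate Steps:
S = -25 (S = -3 - 22 = -25)
X(U) = 136/25 (X(U) = -111/(-25) + U/U = -111*(-1/25) + 1 = 111/25 + 1 = 136/25)
21833/41633 + 34126/X(114) = 21833/41633 + 34126/(136/25) = 21833*(1/41633) + 34126*(25/136) = 21833/41633 + 426575/68 = 1044769507/166532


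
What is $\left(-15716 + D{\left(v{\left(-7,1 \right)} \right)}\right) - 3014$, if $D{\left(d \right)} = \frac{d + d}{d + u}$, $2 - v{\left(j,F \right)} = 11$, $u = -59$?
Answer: $- \frac{636811}{34} \approx -18730.0$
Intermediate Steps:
$v{\left(j,F \right)} = -9$ ($v{\left(j,F \right)} = 2 - 11 = -9$)
$D{\left(d \right)} = \frac{2 d}{-59 + d}$ ($D{\left(d \right)} = \frac{d + d}{d - 59} = \frac{2 d}{-59 + d}$)
$\left(-15716 + D{\left(v{\left(-7,1 \right)} \right)}\right) - 3014 = \left(-15716 + 2 \left(-9\right) \frac{1}{-59 - 9}\right) - 3014 = \left(-15716 + 2 \left(-9\right) \frac{1}{-68}\right) - 3014 = \left(-15716 + 2 \left(-9\right) \left(- \frac{1}{68}\right)\right) - 3014 = \left(-15716 + \frac{9}{34}\right) - 3014 = - \frac{534335}{34} - 3014 = - \frac{636811}{34}$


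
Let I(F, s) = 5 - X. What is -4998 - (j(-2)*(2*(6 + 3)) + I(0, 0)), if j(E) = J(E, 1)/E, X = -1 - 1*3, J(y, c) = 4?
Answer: -4971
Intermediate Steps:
X = -4 (X = -1 - 3 = -4)
j(E) = 4/E
I(F, s) = 9 (I(F, s) = 5 - 1*(-4) = 5 + 4 = 9)
-4998 - (j(-2)*(2*(6 + 3)) + I(0, 0)) = -4998 - ((4/(-2))*(2*(6 + 3)) + 9) = -4998 - ((4*(-½))*(2*9) + 9) = -4998 - (-2*18 + 9) = -4998 - (-36 + 9) = -4998 - 1*(-27) = -4998 + 27 = -4971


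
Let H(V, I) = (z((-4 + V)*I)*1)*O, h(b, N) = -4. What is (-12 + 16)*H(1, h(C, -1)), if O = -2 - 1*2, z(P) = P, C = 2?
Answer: -192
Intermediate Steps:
O = -4 (O = -2 - 2 = -4)
H(V, I) = -4*I*(-4 + V) (H(V, I) = (((-4 + V)*I)*1)*(-4) = ((I*(-4 + V))*1)*(-4) = (I*(-4 + V))*(-4) = -4*I*(-4 + V))
(-12 + 16)*H(1, h(C, -1)) = (-12 + 16)*(4*(-4)*(4 - 1*1)) = 4*(4*(-4)*(4 - 1)) = 4*(4*(-4)*3) = 4*(-48) = -192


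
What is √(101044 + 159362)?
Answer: 3*√28934 ≈ 510.30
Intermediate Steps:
√(101044 + 159362) = √260406 = 3*√28934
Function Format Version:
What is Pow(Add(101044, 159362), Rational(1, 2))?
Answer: Mul(3, Pow(28934, Rational(1, 2))) ≈ 510.30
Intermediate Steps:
Pow(Add(101044, 159362), Rational(1, 2)) = Pow(260406, Rational(1, 2)) = Mul(3, Pow(28934, Rational(1, 2)))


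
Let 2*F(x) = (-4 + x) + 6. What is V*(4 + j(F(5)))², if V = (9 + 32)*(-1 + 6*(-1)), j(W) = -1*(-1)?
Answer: -7175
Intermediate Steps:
F(x) = 1 + x/2 (F(x) = ((-4 + x) + 6)/2 = (2 + x)/2 = 1 + x/2)
j(W) = 1
V = -287 (V = 41*(-1 - 6) = 41*(-7) = -287)
V*(4 + j(F(5)))² = -287*(4 + 1)² = -287*5² = -287*25 = -7175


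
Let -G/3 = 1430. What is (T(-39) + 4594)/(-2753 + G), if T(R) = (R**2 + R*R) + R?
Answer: -7597/7043 ≈ -1.0787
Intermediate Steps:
G = -4290 (G = -3*1430 = -4290)
T(R) = R + 2*R**2 (T(R) = (R**2 + R**2) + R = 2*R**2 + R = R + 2*R**2)
(T(-39) + 4594)/(-2753 + G) = (-39*(1 + 2*(-39)) + 4594)/(-2753 - 4290) = (-39*(1 - 78) + 4594)/(-7043) = (-39*(-77) + 4594)*(-1/7043) = (3003 + 4594)*(-1/7043) = 7597*(-1/7043) = -7597/7043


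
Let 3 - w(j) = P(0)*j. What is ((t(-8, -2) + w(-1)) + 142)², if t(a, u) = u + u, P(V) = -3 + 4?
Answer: 20164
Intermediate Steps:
P(V) = 1
t(a, u) = 2*u
w(j) = 3 - j
((t(-8, -2) + w(-1)) + 142)² = ((2*(-2) + (3 - 1*(-1))) + 142)² = ((-4 + (3 + 1)) + 142)² = ((-4 + 4) + 142)² = (0 + 142)² = 142² = 20164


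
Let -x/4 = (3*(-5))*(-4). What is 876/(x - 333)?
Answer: -292/191 ≈ -1.5288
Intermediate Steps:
x = -240 (x = -4*3*(-5)*(-4) = -(-60)*(-4) = -4*60 = -240)
876/(x - 333) = 876/(-240 - 333) = 876/(-573) = 876*(-1/573) = -292/191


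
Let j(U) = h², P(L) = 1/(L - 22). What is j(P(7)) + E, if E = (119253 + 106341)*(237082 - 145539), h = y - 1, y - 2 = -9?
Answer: 20651551606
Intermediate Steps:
y = -7 (y = 2 - 9 = -7)
h = -8 (h = -7 - 1 = -8)
P(L) = 1/(-22 + L)
j(U) = 64 (j(U) = (-8)² = 64)
E = 20651551542 (E = 225594*91543 = 20651551542)
j(P(7)) + E = 64 + 20651551542 = 20651551606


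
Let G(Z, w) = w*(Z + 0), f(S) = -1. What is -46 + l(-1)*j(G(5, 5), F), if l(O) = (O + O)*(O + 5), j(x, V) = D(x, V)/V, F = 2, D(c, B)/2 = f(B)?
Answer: -38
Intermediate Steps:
D(c, B) = -2 (D(c, B) = 2*(-1) = -2)
G(Z, w) = Z*w (G(Z, w) = w*Z = Z*w)
j(x, V) = -2/V
l(O) = 2*O*(5 + O) (l(O) = (2*O)*(5 + O) = 2*O*(5 + O))
-46 + l(-1)*j(G(5, 5), F) = -46 + (2*(-1)*(5 - 1))*(-2/2) = -46 + (2*(-1)*4)*(-2*1/2) = -46 - 8*(-1) = -46 + 8 = -38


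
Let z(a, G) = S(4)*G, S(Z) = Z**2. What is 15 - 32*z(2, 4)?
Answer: -2033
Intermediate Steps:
z(a, G) = 16*G (z(a, G) = 4**2*G = 16*G)
15 - 32*z(2, 4) = 15 - 512*4 = 15 - 32*64 = 15 - 2048 = -2033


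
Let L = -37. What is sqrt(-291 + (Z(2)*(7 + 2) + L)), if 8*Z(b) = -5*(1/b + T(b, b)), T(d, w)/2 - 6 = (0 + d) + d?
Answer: I*sqrt(7093)/4 ≈ 21.055*I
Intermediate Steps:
T(d, w) = 12 + 4*d (T(d, w) = 12 + 2*((0 + d) + d) = 12 + 2*(d + d) = 12 + 2*(2*d) = 12 + 4*d)
Z(b) = -15/2 - 5*b/2 - 5/(8*b) (Z(b) = (-5*(1/b + (12 + 4*b)))/8 = (-5*(12 + 1/b + 4*b))/8 = (-60 - 20*b - 5/b)/8 = -15/2 - 5*b/2 - 5/(8*b))
sqrt(-291 + (Z(2)*(7 + 2) + L)) = sqrt(-291 + (((5/8)*(-1 - 4*2*(3 + 2))/2)*(7 + 2) - 37)) = sqrt(-291 + (((5/8)*(1/2)*(-1 - 4*2*5))*9 - 37)) = sqrt(-291 + (((5/8)*(1/2)*(-1 - 40))*9 - 37)) = sqrt(-291 + (((5/8)*(1/2)*(-41))*9 - 37)) = sqrt(-291 + (-205/16*9 - 37)) = sqrt(-291 + (-1845/16 - 37)) = sqrt(-291 - 2437/16) = sqrt(-7093/16) = I*sqrt(7093)/4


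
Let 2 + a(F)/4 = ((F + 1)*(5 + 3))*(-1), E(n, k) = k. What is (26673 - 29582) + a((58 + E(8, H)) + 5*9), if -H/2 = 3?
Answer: -6053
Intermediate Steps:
H = -6 (H = -2*3 = -6)
a(F) = -40 - 32*F (a(F) = -8 + 4*(((F + 1)*(5 + 3))*(-1)) = -8 + 4*(((1 + F)*8)*(-1)) = -8 + 4*((8 + 8*F)*(-1)) = -8 + 4*(-8 - 8*F) = -8 + (-32 - 32*F) = -40 - 32*F)
(26673 - 29582) + a((58 + E(8, H)) + 5*9) = (26673 - 29582) + (-40 - 32*((58 - 6) + 5*9)) = -2909 + (-40 - 32*(52 + 45)) = -2909 + (-40 - 32*97) = -2909 + (-40 - 3104) = -2909 - 3144 = -6053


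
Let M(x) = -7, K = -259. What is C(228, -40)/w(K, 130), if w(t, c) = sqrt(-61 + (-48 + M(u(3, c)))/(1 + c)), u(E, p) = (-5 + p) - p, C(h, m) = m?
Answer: 20*I*sqrt(117114)/1341 ≈ 5.1039*I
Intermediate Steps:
u(E, p) = -5
w(t, c) = sqrt(-61 - 55/(1 + c)) (w(t, c) = sqrt(-61 + (-48 - 7)/(1 + c)) = sqrt(-61 - 55/(1 + c)))
C(228, -40)/w(K, 130) = -40*sqrt(1 + 130)/sqrt(-116 - 61*130) = -40*sqrt(131)/sqrt(-116 - 7930) = -40*(-I*sqrt(117114)/2682) = -(-20)*I*sqrt(117114)/1341 = 20*I*sqrt(117114)/1341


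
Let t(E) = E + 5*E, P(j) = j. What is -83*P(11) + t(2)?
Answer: -901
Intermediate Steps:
t(E) = 6*E
-83*P(11) + t(2) = -83*11 + 6*2 = -913 + 12 = -901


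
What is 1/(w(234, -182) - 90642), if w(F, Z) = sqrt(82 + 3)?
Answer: -90642/8215972079 - sqrt(85)/8215972079 ≈ -1.1034e-5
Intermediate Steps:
w(F, Z) = sqrt(85)
1/(w(234, -182) - 90642) = 1/(sqrt(85) - 90642) = 1/(-90642 + sqrt(85))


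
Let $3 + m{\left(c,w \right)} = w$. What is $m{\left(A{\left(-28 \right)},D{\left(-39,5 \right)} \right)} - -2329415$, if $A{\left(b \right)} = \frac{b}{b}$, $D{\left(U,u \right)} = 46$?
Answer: $2329458$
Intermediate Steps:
$A{\left(b \right)} = 1$
$m{\left(c,w \right)} = -3 + w$
$m{\left(A{\left(-28 \right)},D{\left(-39,5 \right)} \right)} - -2329415 = \left(-3 + 46\right) - -2329415 = 43 + 2329415 = 2329458$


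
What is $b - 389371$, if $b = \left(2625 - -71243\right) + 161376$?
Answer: $-154127$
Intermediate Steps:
$b = 235244$ ($b = \left(2625 + 71243\right) + 161376 = 73868 + 161376 = 235244$)
$b - 389371 = 235244 - 389371 = -154127$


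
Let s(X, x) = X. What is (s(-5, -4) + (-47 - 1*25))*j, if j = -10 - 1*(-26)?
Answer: -1232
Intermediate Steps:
j = 16 (j = -10 + 26 = 16)
(s(-5, -4) + (-47 - 1*25))*j = (-5 + (-47 - 1*25))*16 = (-5 + (-47 - 25))*16 = (-5 - 72)*16 = -77*16 = -1232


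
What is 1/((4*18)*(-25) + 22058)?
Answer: 1/20258 ≈ 4.9363e-5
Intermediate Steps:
1/((4*18)*(-25) + 22058) = 1/(72*(-25) + 22058) = 1/(-1800 + 22058) = 1/20258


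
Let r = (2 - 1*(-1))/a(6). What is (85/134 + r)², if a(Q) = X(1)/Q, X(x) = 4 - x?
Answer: 790321/17956 ≈ 44.014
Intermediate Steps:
a(Q) = 3/Q (a(Q) = (4 - 1*1)/Q = (4 - 1)/Q = 3/Q)
r = 6 (r = (2 - 1*(-1))/((3/6)) = (2 + 1)/((3*(⅙))) = 3/(½) = 3*2 = 6)
(85/134 + r)² = (85/134 + 6)² = (889/134)² = 790321/17956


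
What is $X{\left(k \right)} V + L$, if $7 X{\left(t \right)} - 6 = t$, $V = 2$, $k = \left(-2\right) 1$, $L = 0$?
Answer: $\frac{8}{7} \approx 1.1429$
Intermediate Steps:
$k = -2$
$X{\left(t \right)} = \frac{6}{7} + \frac{t}{7}$
$X{\left(k \right)} V + L = \left(\frac{6}{7} + \frac{1}{7} \left(-2\right)\right) 2 + 0 = \left(\frac{6}{7} - \frac{2}{7}\right) 2 + 0 = \frac{4}{7} \cdot 2 + 0 = \frac{8}{7} + 0 = \frac{8}{7}$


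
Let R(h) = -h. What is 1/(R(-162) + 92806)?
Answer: 1/92968 ≈ 1.0756e-5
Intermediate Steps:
1/(R(-162) + 92806) = 1/(-1*(-162) + 92806) = 1/(162 + 92806) = 1/92968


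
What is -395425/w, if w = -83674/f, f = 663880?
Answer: 131257374500/41837 ≈ 3.1374e+6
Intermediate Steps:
w = -41837/331940 (w = -83674/663880 = -83674*1/663880 = -41837/331940 ≈ -0.12604)
-395425/w = -395425/(-41837/331940) = -395425*(-331940/41837) = 131257374500/41837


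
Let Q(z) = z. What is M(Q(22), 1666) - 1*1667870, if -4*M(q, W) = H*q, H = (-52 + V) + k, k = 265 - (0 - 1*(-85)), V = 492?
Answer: -1671280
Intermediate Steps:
k = 180 (k = 265 - (0 + 85) = 265 - 1*85 = 265 - 85 = 180)
H = 620 (H = (-52 + 492) + 180 = 440 + 180 = 620)
M(q, W) = -155*q
M(Q(22), 1666) - 1*1667870 = -155*22 - 1*1667870 = -3410 - 1667870 = -1671280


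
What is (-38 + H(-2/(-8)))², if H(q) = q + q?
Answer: 5625/4 ≈ 1406.3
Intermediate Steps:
H(q) = 2*q
(-38 + H(-2/(-8)))² = (-38 + 2*(-2/(-8)))² = (-38 + 2*(-2*(-⅛)))² = (-38 + 2*(¼))² = (-38 + ½)² = (-75/2)² = 5625/4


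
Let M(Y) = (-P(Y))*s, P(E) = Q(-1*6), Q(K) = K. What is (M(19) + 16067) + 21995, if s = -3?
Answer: 38044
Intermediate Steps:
P(E) = -6 (P(E) = -1*6 = -6)
M(Y) = -18 (M(Y) = -1*(-6)*(-3) = 6*(-3) = -18)
(M(19) + 16067) + 21995 = (-18 + 16067) + 21995 = 16049 + 21995 = 38044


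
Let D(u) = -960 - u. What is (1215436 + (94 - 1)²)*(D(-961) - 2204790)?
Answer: -2698849143065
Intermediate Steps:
(1215436 + (94 - 1)²)*(D(-961) - 2204790) = (1215436 + (94 - 1)²)*((-960 - 1*(-961)) - 2204790) = (1215436 + 93²)*((-960 + 961) - 2204790) = (1215436 + 8649)*(1 - 2204790) = 1224085*(-2204789) = -2698849143065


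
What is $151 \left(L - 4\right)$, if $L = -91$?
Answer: $-14345$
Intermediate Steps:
$151 \left(L - 4\right) = 151 \left(-91 - 4\right) = 151 \left(-95\right) = -14345$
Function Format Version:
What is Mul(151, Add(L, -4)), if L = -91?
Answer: -14345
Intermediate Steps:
Mul(151, Add(L, -4)) = Mul(151, Add(-91, -4)) = Mul(151, -95) = -14345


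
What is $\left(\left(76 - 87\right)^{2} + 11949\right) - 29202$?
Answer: $-17132$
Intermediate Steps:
$\left(\left(76 - 87\right)^{2} + 11949\right) - 29202 = \left(\left(-11\right)^{2} + 11949\right) - 29202 = \left(121 + 11949\right) - 29202 = 12070 - 29202 = -17132$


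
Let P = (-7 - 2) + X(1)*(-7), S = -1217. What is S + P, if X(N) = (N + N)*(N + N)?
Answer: -1254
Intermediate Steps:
X(N) = 4*N² (X(N) = (2*N)*(2*N) = 4*N²)
P = -37 (P = (-7 - 2) + (4*1²)*(-7) = -9 + (4*1)*(-7) = -9 + 4*(-7) = -9 - 28 = -37)
S + P = -1217 - 37 = -1254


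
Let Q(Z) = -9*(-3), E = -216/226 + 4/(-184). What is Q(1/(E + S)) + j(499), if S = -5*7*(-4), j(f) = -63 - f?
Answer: -535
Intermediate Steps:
E = -5081/5198 (E = -216*1/226 + 4*(-1/184) = -108/113 - 1/46 = -5081/5198 ≈ -0.97749)
S = 140 (S = -35*(-4) = 140)
Q(Z) = 27
Q(1/(E + S)) + j(499) = 27 + (-63 - 1*499) = 27 + (-63 - 499) = 27 - 562 = -535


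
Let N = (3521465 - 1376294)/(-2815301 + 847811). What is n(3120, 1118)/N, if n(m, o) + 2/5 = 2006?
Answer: -187904664/102151 ≈ -1839.5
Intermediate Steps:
N = -102151/93690 (N = 2145171/(-1967490) = 2145171*(-1/1967490) = -102151/93690 ≈ -1.0903)
n(m, o) = 10028/5 (n(m, o) = -⅖ + 2006 = 10028/5)
n(3120, 1118)/N = 10028/(5*(-102151/93690)) = (10028/5)*(-93690/102151) = -187904664/102151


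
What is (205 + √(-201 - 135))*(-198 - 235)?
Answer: -88765 - 1732*I*√21 ≈ -88765.0 - 7937.0*I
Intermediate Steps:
(205 + √(-201 - 135))*(-198 - 235) = (205 + √(-336))*(-433) = (205 + 4*I*√21)*(-433) = -88765 - 1732*I*√21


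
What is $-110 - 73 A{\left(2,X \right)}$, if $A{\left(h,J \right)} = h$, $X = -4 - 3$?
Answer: $-256$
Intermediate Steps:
$X = -7$ ($X = -4 - 3 = -7$)
$-110 - 73 A{\left(2,X \right)} = -110 - 146 = -256$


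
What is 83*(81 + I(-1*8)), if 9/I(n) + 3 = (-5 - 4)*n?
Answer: 154878/23 ≈ 6733.8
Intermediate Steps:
I(n) = 9/(-3 - 9*n) (I(n) = 9/(-3 + (-5 - 4)*n) = 9/(-3 - 9*n))
83*(81 + I(-1*8)) = 83*(81 - 3/(1 + 3*(-1*8))) = 83*(81 - 3/(1 + 3*(-8))) = 83*(81 - 3/(1 - 24)) = 83*(81 - 3/(-23)) = 83*(81 - 3*(-1/23)) = 83*(81 + 3/23) = 83*(1866/23) = 154878/23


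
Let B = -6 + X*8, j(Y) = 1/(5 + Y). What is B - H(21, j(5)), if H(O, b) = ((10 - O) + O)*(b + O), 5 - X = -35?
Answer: 103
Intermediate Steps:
X = 40 (X = 5 - 1*(-35) = 5 + 35 = 40)
H(O, b) = 10*O + 10*b (H(O, b) = 10*(O + b) = 10*O + 10*b)
B = 314 (B = -6 + 40*8 = -6 + 320 = 314)
B - H(21, j(5)) = 314 - (10*21 + 10/(5 + 5)) = 314 - (210 + 10/10) = 314 - (210 + 10*(⅒)) = 314 - (210 + 1) = 314 - 1*211 = 314 - 211 = 103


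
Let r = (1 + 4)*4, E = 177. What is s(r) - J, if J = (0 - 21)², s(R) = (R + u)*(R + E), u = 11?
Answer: 5666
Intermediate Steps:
r = 20 (r = 5*4 = 20)
s(R) = (11 + R)*(177 + R) (s(R) = (R + 11)*(R + 177) = (11 + R)*(177 + R))
J = 441 (J = (-21)² = 441)
s(r) - J = (1947 + 20² + 188*20) - 1*441 = (1947 + 400 + 3760) - 441 = 6107 - 441 = 5666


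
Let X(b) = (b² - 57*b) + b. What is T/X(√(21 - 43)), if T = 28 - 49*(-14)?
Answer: -357/1579 + 9996*I*√22/17369 ≈ -0.22609 + 2.6994*I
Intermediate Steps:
X(b) = b² - 56*b
T = 714 (T = 28 + 686 = 714)
T/X(√(21 - 43)) = 714/((√(21 - 43)*(-56 + √(21 - 43)))) = 714/((√(-22)*(-56 + √(-22)))) = 714/(((I*√22)*(-56 + I*√22))) = 714/((I*√22*(-56 + I*√22))) = 714*(-I*√22/(22*(-56 + I*√22))) = -357*I*√22/(11*(-56 + I*√22))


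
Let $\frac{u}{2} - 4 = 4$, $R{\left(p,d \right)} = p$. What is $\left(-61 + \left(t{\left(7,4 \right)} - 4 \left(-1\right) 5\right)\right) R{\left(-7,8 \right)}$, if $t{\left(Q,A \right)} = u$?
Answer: $175$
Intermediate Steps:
$u = 16$ ($u = 8 + 2 \cdot 4 = 8 + 8 = 16$)
$t{\left(Q,A \right)} = 16$
$\left(-61 + \left(t{\left(7,4 \right)} - 4 \left(-1\right) 5\right)\right) R{\left(-7,8 \right)} = \left(-61 - \left(-16 + 4 \left(-1\right) 5\right)\right) \left(-7\right) = \left(-61 - \left(-16 - 20\right)\right) \left(-7\right) = \left(-61 + \left(16 - -20\right)\right) \left(-7\right) = \left(-61 + \left(16 + 20\right)\right) \left(-7\right) = \left(-61 + 36\right) \left(-7\right) = \left(-25\right) \left(-7\right) = 175$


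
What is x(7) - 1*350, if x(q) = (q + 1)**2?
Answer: -286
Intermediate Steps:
x(q) = (1 + q)**2
x(7) - 1*350 = (1 + 7)**2 - 1*350 = 8**2 - 350 = 64 - 350 = -286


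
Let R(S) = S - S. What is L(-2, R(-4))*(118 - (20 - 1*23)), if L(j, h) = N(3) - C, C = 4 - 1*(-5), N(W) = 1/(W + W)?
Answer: -6413/6 ≈ -1068.8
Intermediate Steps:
N(W) = 1/(2*W)
R(S) = 0
C = 9 (C = 4 + 5 = 9)
L(j, h) = -53/6 (L(j, h) = (½)/3 - 1*9 = (½)*(⅓) - 9 = ⅙ - 9 = -53/6)
L(-2, R(-4))*(118 - (20 - 1*23)) = -53*(118 - (20 - 1*23))/6 = -53*(118 - (20 - 23))/6 = -53*(118 - 1*(-3))/6 = -53*(118 + 3)/6 = -53/6*121 = -6413/6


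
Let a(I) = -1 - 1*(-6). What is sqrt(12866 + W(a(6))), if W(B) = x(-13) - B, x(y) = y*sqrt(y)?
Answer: sqrt(12861 - 13*I*sqrt(13)) ≈ 113.41 - 0.2067*I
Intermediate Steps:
x(y) = y**(3/2)
a(I) = 5 (a(I) = -1 + 6 = 5)
W(B) = -B - 13*I*sqrt(13) (W(B) = (-13)**(3/2) - B = -13*I*sqrt(13) - B = -B - 13*I*sqrt(13))
sqrt(12866 + W(a(6))) = sqrt(12866 + (-1*5 - 13*I*sqrt(13))) = sqrt(12866 + (-5 - 13*I*sqrt(13))) = sqrt(12861 - 13*I*sqrt(13))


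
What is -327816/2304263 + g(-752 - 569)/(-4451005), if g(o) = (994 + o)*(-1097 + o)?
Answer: -252389165346/788945087255 ≈ -0.31991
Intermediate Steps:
g(o) = (-1097 + o)*(994 + o)
-327816/2304263 + g(-752 - 569)/(-4451005) = -327816/2304263 + (-1090418 + (-752 - 569)**2 - 103*(-752 - 569))/(-4451005) = -327816*1/2304263 + (-1090418 + (-1321)**2 - 103*(-1321))*(-1/4451005) = -327816/2304263 + (-1090418 + 1745041 + 136063)*(-1/4451005) = -327816/2304263 + 790686*(-1/4451005) = -327816/2304263 - 60822/342385 = -252389165346/788945087255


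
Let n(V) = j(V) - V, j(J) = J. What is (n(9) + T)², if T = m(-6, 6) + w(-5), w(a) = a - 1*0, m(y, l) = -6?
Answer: 121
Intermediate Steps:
w(a) = a (w(a) = a + 0 = a)
n(V) = 0 (n(V) = V - V = 0)
T = -11 (T = -6 - 5 = -11)
(n(9) + T)² = (0 - 11)² = (-11)² = 121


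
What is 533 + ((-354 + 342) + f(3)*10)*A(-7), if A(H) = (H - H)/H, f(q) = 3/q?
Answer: 533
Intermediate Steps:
A(H) = 0 (A(H) = 0/H = 0)
533 + ((-354 + 342) + f(3)*10)*A(-7) = 533 + ((-354 + 342) + (3/3)*10)*0 = 533 + (-12 + (3*(⅓))*10)*0 = 533 + (-12 + 1*10)*0 = 533 + (-12 + 10)*0 = 533 - 2*0 = 533 + 0 = 533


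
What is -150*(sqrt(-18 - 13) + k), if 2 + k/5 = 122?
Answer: -90000 - 150*I*sqrt(31) ≈ -90000.0 - 835.17*I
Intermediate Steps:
k = 600 (k = -10 + 5*122 = -10 + 610 = 600)
-150*(sqrt(-18 - 13) + k) = -150*(sqrt(-18 - 13) + 600) = -150*(sqrt(-31) + 600) = -150*(I*sqrt(31) + 600) = -150*(600 + I*sqrt(31)) = -90000 - 150*I*sqrt(31)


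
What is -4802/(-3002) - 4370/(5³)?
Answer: -1251849/37525 ≈ -33.360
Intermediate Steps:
-4802/(-3002) - 4370/(5³) = -4802*(-1/3002) - 4370/125 = 2401/1501 - 4370*1/125 = 2401/1501 - 874/25 = -1251849/37525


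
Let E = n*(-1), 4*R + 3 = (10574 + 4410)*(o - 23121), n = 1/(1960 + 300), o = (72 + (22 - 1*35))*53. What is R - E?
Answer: -84634202967/1130 ≈ -7.4898e+7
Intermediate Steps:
o = 3127 (o = (72 + (22 - 35))*53 = (72 - 13)*53 = 59*53 = 3127)
n = 1/2260 ≈ 0.00044248
R = -299590099/4 (R = -¾ + ((10574 + 4410)*(3127 - 23121))/4 = -¾ + (14984*(-19994))/4 = -¾ + (¼)*(-299590096) = -¾ - 74897524 = -299590099/4 ≈ -7.4898e+7)
E = -1/2260 (E = (1/2260)*(-1) = -1/2260 ≈ -0.00044248)
R - E = -299590099/4 - 1*(-1/2260) = -299590099/4 + 1/2260 = -84634202967/1130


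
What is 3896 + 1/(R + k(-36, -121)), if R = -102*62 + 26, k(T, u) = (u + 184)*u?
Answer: 54236215/13921 ≈ 3896.0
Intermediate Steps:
k(T, u) = u*(184 + u) (k(T, u) = (184 + u)*u = u*(184 + u))
R = -6298 (R = -6324 + 26 = -6298)
3896 + 1/(R + k(-36, -121)) = 3896 + 1/(-6298 - 121*(184 - 121)) = 3896 + 1/(-6298 - 121*63) = 3896 + 1/(-6298 - 7623) = 3896 + 1/(-13921) = 3896 - 1/13921 = 54236215/13921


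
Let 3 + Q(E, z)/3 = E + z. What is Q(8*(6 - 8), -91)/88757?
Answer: -330/88757 ≈ -0.0037180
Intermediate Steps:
Q(E, z) = -9 + 3*E + 3*z (Q(E, z) = -9 + 3*(E + z) = -9 + (3*E + 3*z) = -9 + 3*E + 3*z)
Q(8*(6 - 8), -91)/88757 = (-9 + 3*(8*(6 - 8)) + 3*(-91))/88757 = (-9 + 3*(8*(-2)) - 273)*(1/88757) = (-9 + 3*(-16) - 273)*(1/88757) = (-9 - 48 - 273)*(1/88757) = -330*1/88757 = -330/88757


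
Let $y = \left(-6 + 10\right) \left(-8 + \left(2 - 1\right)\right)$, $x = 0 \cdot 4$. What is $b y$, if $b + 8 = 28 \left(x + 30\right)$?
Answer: $-23296$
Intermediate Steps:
$x = 0$
$y = -28$ ($y = 4 \left(-8 + 1\right) = 4 \left(-7\right) = -28$)
$b = 832$ ($b = -8 + 28 \left(0 + 30\right) = -8 + 28 \cdot 30 = -8 + 840 = 832$)
$b y = 832 \left(-28\right) = -23296$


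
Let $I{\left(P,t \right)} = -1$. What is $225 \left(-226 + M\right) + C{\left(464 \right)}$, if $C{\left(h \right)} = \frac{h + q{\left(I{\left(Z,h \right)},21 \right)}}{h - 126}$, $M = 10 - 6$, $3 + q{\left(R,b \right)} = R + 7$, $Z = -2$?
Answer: $- \frac{16882633}{338} \approx -49949.0$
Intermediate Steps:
$q{\left(R,b \right)} = 4 + R$ ($q{\left(R,b \right)} = -3 + \left(R + 7\right) = -3 + \left(7 + R\right) = 4 + R$)
$M = 4$ ($M = 10 - 6 = 4$)
$C{\left(h \right)} = \frac{3 + h}{-126 + h}$ ($C{\left(h \right)} = \frac{h + \left(4 - 1\right)}{h - 126} = \frac{h + 3}{-126 + h} = \frac{3 + h}{-126 + h}$)
$225 \left(-226 + M\right) + C{\left(464 \right)} = 225 \left(-226 + 4\right) + \frac{3 + 464}{-126 + 464} = 225 \left(-222\right) + \frac{1}{338} \cdot 467 = -49950 + \frac{1}{338} \cdot 467 = -49950 + \frac{467}{338} = - \frac{16882633}{338}$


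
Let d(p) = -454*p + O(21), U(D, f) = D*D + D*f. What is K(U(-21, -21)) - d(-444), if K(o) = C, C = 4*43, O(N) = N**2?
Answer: -201845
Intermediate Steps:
U(D, f) = D**2 + D*f
C = 172
K(o) = 172
d(p) = 441 - 454*p (d(p) = -454*p + 21**2 = -454*p + 441 = 441 - 454*p)
K(U(-21, -21)) - d(-444) = 172 - (441 - 454*(-444)) = 172 - (441 + 201576) = 172 - 1*202017 = 172 - 202017 = -201845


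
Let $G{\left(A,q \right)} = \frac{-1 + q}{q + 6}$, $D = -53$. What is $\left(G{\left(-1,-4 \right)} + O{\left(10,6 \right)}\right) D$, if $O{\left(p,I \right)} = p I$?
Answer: $- \frac{6095}{2} \approx -3047.5$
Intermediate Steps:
$G{\left(A,q \right)} = \frac{-1 + q}{6 + q}$
$O{\left(p,I \right)} = I p$
$\left(G{\left(-1,-4 \right)} + O{\left(10,6 \right)}\right) D = \left(\frac{-1 - 4}{6 - 4} + 6 \cdot 10\right) \left(-53\right) = \left(\frac{1}{2} \left(-5\right) + 60\right) \left(-53\right) = \left(- \frac{5}{2} + 60\right) \left(-53\right) = \frac{115}{2} \left(-53\right) = - \frac{6095}{2}$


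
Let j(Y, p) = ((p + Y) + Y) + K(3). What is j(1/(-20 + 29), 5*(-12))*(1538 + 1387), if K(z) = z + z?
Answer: -157300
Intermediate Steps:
K(z) = 2*z
j(Y, p) = 6 + p + 2*Y (j(Y, p) = ((p + Y) + Y) + 2*3 = ((Y + p) + Y) + 6 = (p + 2*Y) + 6 = 6 + p + 2*Y)
j(1/(-20 + 29), 5*(-12))*(1538 + 1387) = (6 + 5*(-12) + 2/(-20 + 29))*(1538 + 1387) = (6 - 60 + 2/9)*2925 = -484/9*2925 = -157300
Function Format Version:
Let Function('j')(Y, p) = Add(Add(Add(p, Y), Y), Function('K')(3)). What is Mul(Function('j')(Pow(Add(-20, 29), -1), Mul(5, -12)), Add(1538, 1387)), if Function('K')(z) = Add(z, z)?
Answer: -157300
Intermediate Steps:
Function('K')(z) = Mul(2, z)
Function('j')(Y, p) = Add(6, p, Mul(2, Y)) (Function('j')(Y, p) = Add(Add(Add(p, Y), Y), Mul(2, 3)) = Add(Add(Add(Y, p), Y), 6) = Add(Add(p, Mul(2, Y)), 6) = Add(6, p, Mul(2, Y)))
Mul(Function('j')(Pow(Add(-20, 29), -1), Mul(5, -12)), Add(1538, 1387)) = Mul(Add(6, Mul(5, -12), Mul(2, Pow(Add(-20, 29), -1))), Add(1538, 1387)) = Mul(Add(6, -60, Mul(2, Pow(9, -1))), 2925) = Mul(Add(6, -60, Mul(2, Rational(1, 9))), 2925) = Mul(Add(6, -60, Rational(2, 9)), 2925) = Mul(Rational(-484, 9), 2925) = -157300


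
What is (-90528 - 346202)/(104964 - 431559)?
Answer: 87346/65319 ≈ 1.3372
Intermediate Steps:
(-90528 - 346202)/(104964 - 431559) = -436730/(-326595) = -436730*(-1/326595) = 87346/65319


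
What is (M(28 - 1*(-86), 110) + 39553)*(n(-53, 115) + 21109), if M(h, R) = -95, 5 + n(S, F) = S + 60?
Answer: 832997838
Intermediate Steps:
n(S, F) = 55 + S (n(S, F) = -5 + (S + 60) = -5 + (60 + S) = 55 + S)
(M(28 - 1*(-86), 110) + 39553)*(n(-53, 115) + 21109) = (-95 + 39553)*((55 - 53) + 21109) = 39458*(2 + 21109) = 39458*21111 = 832997838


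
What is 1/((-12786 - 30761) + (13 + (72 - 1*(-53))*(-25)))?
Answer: -1/46659 ≈ -2.1432e-5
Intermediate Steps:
1/((-12786 - 30761) + (13 + (72 - 1*(-53))*(-25))) = 1/(-43547 + (13 + (72 + 53)*(-25))) = 1/(-43547 + (13 + 125*(-25))) = 1/(-43547 + (13 - 3125)) = 1/(-43547 - 3112) = 1/(-46659) = -1/46659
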